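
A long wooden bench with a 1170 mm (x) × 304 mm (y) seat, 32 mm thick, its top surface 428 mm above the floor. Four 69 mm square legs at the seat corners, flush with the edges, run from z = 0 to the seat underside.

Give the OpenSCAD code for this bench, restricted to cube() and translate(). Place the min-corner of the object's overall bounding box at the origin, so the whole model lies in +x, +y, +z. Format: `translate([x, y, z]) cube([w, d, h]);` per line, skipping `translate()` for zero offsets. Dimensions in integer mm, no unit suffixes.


// leg_h = 428 − 32 = 396
translate([0, 0, 396]) cube([1170, 304, 32]);
cube([69, 69, 396]);
translate([0, 235, 0]) cube([69, 69, 396]);
translate([1101, 0, 0]) cube([69, 69, 396]);
translate([1101, 235, 0]) cube([69, 69, 396]);


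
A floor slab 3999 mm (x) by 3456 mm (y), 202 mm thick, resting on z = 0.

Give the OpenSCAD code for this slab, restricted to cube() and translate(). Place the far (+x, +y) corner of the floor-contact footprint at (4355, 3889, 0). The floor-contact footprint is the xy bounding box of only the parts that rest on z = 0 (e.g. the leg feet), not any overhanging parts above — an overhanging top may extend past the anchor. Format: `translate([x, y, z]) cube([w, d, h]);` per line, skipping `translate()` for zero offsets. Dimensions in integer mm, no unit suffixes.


translate([356, 433, 0]) cube([3999, 3456, 202]);


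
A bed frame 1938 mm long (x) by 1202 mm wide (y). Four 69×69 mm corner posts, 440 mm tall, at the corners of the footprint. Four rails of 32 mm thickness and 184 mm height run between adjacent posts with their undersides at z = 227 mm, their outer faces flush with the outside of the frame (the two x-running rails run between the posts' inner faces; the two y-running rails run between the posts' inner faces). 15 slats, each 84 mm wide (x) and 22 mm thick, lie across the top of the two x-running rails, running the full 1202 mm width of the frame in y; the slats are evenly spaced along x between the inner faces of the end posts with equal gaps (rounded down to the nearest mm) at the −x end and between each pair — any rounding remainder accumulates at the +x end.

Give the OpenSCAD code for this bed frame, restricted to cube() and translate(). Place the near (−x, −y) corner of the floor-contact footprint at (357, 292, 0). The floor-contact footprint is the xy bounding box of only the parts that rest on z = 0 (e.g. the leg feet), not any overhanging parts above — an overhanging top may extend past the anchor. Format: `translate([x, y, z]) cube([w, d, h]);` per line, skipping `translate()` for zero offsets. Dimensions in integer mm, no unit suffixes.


translate([357, 292, 0]) cube([69, 69, 440]);
translate([357, 1425, 0]) cube([69, 69, 440]);
translate([2226, 292, 0]) cube([69, 69, 440]);
translate([2226, 1425, 0]) cube([69, 69, 440]);
translate([426, 292, 227]) cube([1800, 32, 184]);
translate([426, 1462, 227]) cube([1800, 32, 184]);
translate([357, 361, 227]) cube([32, 1064, 184]);
translate([2263, 361, 227]) cube([32, 1064, 184]);
translate([459, 292, 411]) cube([84, 1202, 22]);
translate([576, 292, 411]) cube([84, 1202, 22]);
translate([693, 292, 411]) cube([84, 1202, 22]);
translate([810, 292, 411]) cube([84, 1202, 22]);
translate([927, 292, 411]) cube([84, 1202, 22]);
translate([1044, 292, 411]) cube([84, 1202, 22]);
translate([1161, 292, 411]) cube([84, 1202, 22]);
translate([1278, 292, 411]) cube([84, 1202, 22]);
translate([1395, 292, 411]) cube([84, 1202, 22]);
translate([1512, 292, 411]) cube([84, 1202, 22]);
translate([1629, 292, 411]) cube([84, 1202, 22]);
translate([1746, 292, 411]) cube([84, 1202, 22]);
translate([1863, 292, 411]) cube([84, 1202, 22]);
translate([1980, 292, 411]) cube([84, 1202, 22]);
translate([2097, 292, 411]) cube([84, 1202, 22]);


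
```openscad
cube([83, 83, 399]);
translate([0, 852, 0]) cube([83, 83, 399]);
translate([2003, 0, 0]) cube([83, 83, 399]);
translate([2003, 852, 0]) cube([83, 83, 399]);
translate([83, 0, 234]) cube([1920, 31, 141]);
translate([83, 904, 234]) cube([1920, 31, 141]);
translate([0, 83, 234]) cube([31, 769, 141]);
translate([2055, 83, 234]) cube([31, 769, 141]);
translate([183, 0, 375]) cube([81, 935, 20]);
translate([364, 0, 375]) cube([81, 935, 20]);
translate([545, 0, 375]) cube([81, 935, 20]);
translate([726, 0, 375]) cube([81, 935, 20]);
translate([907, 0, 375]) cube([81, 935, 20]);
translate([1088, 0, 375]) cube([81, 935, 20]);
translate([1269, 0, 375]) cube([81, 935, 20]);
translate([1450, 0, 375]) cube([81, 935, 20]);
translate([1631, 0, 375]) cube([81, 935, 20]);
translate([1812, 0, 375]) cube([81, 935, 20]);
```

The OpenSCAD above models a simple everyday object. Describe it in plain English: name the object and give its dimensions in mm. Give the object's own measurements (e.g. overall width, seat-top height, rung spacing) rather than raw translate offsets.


A bed frame 2086 mm long (x) by 935 mm wide (y). Four 83×83 mm corner posts, 399 mm tall, at the corners of the footprint. Four rails of 31 mm thickness and 141 mm height run between adjacent posts with their undersides at z = 234 mm, their outer faces flush with the outside of the frame (the two x-running rails run between the posts' inner faces; the two y-running rails run between the posts' inner faces). 10 slats, each 81 mm wide (x) and 20 mm thick, lie across the top of the two x-running rails, running the full 935 mm width of the frame in y; along x they sit between the end posts with a 100 mm gap after the −x posts and between neighbouring slats, leaving 110 mm before the +x posts.


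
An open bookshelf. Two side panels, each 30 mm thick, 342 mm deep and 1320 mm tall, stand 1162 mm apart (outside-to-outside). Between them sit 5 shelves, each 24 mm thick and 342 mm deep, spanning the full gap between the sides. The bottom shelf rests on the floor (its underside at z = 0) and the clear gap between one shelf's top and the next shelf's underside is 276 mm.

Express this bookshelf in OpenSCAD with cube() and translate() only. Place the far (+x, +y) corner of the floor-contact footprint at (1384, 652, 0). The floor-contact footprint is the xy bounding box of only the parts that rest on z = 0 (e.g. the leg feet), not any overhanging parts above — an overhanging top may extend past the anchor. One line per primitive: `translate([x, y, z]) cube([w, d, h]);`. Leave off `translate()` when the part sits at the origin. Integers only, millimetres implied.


translate([222, 310, 0]) cube([30, 342, 1320]);
translate([1354, 310, 0]) cube([30, 342, 1320]);
translate([252, 310, 0]) cube([1102, 342, 24]);
translate([252, 310, 300]) cube([1102, 342, 24]);
translate([252, 310, 600]) cube([1102, 342, 24]);
translate([252, 310, 900]) cube([1102, 342, 24]);
translate([252, 310, 1200]) cube([1102, 342, 24]);


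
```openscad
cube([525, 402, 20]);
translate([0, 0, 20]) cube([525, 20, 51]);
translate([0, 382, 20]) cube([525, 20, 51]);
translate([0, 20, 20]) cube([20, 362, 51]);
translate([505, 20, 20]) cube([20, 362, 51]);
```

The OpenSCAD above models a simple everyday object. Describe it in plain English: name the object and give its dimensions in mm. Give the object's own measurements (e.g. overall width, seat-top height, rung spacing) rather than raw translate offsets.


An open-topped rectangular box: outside dimensions 525×402×71 mm, with a uniform wall and base thickness of 20 mm. The base is a full 525×402 slab on the floor; four walls sit on top of the base. The front and back walls (the −y and +y sides) span the full width; the two side walls fit between them.


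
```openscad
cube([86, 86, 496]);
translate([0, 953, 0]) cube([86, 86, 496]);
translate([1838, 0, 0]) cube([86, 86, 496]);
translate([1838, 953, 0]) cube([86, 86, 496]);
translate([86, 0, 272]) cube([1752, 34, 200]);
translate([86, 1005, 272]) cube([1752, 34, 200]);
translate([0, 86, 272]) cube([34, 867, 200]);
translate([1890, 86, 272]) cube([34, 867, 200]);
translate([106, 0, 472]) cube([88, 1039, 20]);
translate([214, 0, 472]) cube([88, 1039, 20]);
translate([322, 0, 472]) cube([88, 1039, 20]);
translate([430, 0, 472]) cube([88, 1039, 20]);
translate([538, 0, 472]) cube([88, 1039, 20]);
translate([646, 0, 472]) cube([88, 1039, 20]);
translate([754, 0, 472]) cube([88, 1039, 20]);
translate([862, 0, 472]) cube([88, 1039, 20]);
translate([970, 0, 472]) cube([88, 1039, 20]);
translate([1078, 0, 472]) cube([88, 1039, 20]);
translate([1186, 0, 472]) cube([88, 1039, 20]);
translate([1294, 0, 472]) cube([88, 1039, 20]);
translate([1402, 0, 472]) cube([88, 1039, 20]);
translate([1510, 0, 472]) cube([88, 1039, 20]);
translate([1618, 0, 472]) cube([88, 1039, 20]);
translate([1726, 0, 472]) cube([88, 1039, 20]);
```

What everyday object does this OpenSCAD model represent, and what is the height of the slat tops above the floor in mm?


A bed frame. The slat-top height is 492 mm.

Four posts, four rails, and a row of slats — a bed frame. Slats sit on the rails at z = 272 + 200 = 472; with slat thickness 20, the top is 492 mm.


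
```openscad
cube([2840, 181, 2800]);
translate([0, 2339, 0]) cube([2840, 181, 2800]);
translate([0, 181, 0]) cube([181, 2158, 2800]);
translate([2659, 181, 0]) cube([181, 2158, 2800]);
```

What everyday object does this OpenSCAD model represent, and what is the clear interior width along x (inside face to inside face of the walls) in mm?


A house (or room) frame. The interior width is 2478 mm.

Four 2800 mm walls enclosing a rectangle with no floor or roof — a room or house frame. Outside width is 2840 mm and wall thickness is 181 mm, so the interior width is 2840 − 2 × 181 = 2478 mm.


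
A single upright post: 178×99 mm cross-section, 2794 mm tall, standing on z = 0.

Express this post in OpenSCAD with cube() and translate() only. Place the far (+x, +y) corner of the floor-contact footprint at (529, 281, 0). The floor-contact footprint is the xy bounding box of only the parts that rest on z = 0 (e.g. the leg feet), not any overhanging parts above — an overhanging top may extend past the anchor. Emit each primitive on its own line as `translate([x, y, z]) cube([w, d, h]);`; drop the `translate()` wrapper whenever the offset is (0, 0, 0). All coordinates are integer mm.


translate([351, 182, 0]) cube([178, 99, 2794]);


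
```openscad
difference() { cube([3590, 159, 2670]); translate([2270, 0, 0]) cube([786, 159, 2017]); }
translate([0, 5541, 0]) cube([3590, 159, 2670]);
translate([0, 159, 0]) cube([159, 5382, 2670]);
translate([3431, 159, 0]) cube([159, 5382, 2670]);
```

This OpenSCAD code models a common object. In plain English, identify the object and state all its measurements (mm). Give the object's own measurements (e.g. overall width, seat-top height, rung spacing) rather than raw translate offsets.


A single room: four walls, each 2670 mm tall and 159 mm thick, enclosing an outside footprint 3590×5700 mm (x × y), no floor or roof. The front and back walls (−y and +y sides) run the full x-width; the side walls fit between their inner faces. A door opening 786 mm wide and 2017 mm tall is cut through the front wall from the floor up, its −x edge 2270 mm from the wall's −x end.


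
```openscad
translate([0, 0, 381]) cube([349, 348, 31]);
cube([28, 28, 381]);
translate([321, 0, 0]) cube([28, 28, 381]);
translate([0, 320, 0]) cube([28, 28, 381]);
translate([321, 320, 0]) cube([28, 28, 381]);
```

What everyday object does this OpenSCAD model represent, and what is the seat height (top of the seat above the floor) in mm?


A stool. The seat height is 412 mm.

A 349×348×31 slab at z = 381 on four corner posts — a stool. The seat top is 381 + 31 = 412 mm.


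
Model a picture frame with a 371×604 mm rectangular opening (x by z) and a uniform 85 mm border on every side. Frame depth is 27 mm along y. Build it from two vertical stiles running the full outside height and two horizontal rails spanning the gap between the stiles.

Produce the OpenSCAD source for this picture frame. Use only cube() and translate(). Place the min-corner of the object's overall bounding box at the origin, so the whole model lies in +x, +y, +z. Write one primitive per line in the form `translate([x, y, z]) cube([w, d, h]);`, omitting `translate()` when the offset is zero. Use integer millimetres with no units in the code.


cube([85, 27, 774]);
translate([456, 0, 0]) cube([85, 27, 774]);
translate([85, 0, 0]) cube([371, 27, 85]);
translate([85, 0, 689]) cube([371, 27, 85]);


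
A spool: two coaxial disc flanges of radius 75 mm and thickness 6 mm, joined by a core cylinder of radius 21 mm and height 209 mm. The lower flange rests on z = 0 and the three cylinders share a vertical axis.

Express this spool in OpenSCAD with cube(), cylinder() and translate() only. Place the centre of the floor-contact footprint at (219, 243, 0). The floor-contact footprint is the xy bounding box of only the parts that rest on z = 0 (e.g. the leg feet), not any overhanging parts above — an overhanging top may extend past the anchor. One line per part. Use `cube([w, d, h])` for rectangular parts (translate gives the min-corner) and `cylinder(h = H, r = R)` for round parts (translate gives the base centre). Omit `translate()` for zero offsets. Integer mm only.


translate([219, 243, 0]) cylinder(h = 6, r = 75);
translate([219, 243, 6]) cylinder(h = 209, r = 21);
translate([219, 243, 215]) cylinder(h = 6, r = 75);


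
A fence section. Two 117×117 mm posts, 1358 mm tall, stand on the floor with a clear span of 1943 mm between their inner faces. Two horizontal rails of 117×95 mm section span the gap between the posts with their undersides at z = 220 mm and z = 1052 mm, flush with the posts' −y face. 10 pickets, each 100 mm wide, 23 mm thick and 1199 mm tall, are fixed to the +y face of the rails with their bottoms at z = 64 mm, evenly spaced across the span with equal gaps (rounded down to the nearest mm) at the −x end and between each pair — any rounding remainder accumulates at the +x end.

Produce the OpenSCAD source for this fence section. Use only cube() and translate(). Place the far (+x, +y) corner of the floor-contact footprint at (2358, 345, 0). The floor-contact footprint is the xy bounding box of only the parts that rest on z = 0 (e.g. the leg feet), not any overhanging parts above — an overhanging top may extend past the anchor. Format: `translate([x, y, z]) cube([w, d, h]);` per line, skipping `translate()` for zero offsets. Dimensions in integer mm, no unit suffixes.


translate([181, 228, 0]) cube([117, 117, 1358]);
translate([2241, 228, 0]) cube([117, 117, 1358]);
translate([298, 228, 220]) cube([1943, 117, 95]);
translate([298, 228, 1052]) cube([1943, 117, 95]);
translate([383, 345, 64]) cube([100, 23, 1199]);
translate([568, 345, 64]) cube([100, 23, 1199]);
translate([753, 345, 64]) cube([100, 23, 1199]);
translate([938, 345, 64]) cube([100, 23, 1199]);
translate([1123, 345, 64]) cube([100, 23, 1199]);
translate([1308, 345, 64]) cube([100, 23, 1199]);
translate([1493, 345, 64]) cube([100, 23, 1199]);
translate([1678, 345, 64]) cube([100, 23, 1199]);
translate([1863, 345, 64]) cube([100, 23, 1199]);
translate([2048, 345, 64]) cube([100, 23, 1199]);


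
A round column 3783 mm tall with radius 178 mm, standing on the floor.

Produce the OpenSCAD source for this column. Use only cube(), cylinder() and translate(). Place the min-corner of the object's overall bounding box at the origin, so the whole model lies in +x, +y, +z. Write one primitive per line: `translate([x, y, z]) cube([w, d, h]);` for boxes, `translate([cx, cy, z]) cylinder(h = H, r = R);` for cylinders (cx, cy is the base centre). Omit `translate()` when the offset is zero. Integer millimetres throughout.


translate([178, 178, 0]) cylinder(h = 3783, r = 178);


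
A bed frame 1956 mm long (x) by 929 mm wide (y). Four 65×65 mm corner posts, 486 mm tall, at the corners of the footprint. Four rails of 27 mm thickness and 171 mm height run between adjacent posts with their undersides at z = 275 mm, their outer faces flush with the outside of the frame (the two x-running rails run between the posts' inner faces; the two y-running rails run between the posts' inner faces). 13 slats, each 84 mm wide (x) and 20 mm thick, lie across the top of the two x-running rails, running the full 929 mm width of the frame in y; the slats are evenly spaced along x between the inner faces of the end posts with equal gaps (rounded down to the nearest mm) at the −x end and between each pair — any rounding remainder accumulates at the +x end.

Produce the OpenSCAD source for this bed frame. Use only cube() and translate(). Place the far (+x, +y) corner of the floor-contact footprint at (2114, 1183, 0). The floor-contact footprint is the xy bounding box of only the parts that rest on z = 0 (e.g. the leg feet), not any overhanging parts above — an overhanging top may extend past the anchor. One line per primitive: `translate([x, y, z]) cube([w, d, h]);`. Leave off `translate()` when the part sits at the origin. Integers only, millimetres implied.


translate([158, 254, 0]) cube([65, 65, 486]);
translate([158, 1118, 0]) cube([65, 65, 486]);
translate([2049, 254, 0]) cube([65, 65, 486]);
translate([2049, 1118, 0]) cube([65, 65, 486]);
translate([223, 254, 275]) cube([1826, 27, 171]);
translate([223, 1156, 275]) cube([1826, 27, 171]);
translate([158, 319, 275]) cube([27, 799, 171]);
translate([2087, 319, 275]) cube([27, 799, 171]);
translate([275, 254, 446]) cube([84, 929, 20]);
translate([411, 254, 446]) cube([84, 929, 20]);
translate([547, 254, 446]) cube([84, 929, 20]);
translate([683, 254, 446]) cube([84, 929, 20]);
translate([819, 254, 446]) cube([84, 929, 20]);
translate([955, 254, 446]) cube([84, 929, 20]);
translate([1091, 254, 446]) cube([84, 929, 20]);
translate([1227, 254, 446]) cube([84, 929, 20]);
translate([1363, 254, 446]) cube([84, 929, 20]);
translate([1499, 254, 446]) cube([84, 929, 20]);
translate([1635, 254, 446]) cube([84, 929, 20]);
translate([1771, 254, 446]) cube([84, 929, 20]);
translate([1907, 254, 446]) cube([84, 929, 20]);


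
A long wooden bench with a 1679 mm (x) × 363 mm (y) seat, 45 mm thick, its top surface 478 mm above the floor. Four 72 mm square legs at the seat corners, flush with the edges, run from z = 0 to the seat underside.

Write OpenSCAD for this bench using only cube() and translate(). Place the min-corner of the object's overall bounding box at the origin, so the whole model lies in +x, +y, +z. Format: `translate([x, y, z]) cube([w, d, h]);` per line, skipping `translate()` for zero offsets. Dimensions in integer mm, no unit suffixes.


// leg_h = 478 − 45 = 433
translate([0, 0, 433]) cube([1679, 363, 45]);
cube([72, 72, 433]);
translate([0, 291, 0]) cube([72, 72, 433]);
translate([1607, 0, 0]) cube([72, 72, 433]);
translate([1607, 291, 0]) cube([72, 72, 433]);


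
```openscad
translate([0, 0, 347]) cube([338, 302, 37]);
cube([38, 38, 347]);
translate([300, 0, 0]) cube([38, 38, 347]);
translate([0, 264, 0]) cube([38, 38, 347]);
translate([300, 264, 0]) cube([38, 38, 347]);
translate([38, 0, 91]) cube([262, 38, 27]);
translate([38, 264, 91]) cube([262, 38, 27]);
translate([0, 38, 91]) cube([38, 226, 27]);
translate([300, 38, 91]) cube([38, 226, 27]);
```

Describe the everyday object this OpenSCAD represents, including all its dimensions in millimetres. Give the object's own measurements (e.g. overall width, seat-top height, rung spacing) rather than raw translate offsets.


A simple wooden stool: a rectangular seat 338 mm (x) by 302 mm (y), 37 mm thick, top face at z = 384 mm, on four square legs, each 38×38 mm in cross-section. The legs rest on z = 0, each flush with a corner of the seat. Four stretchers, 38 mm wide and 27 mm tall, connect adjacent legs with their undersides at z = 91 mm, each running between the inner faces of the legs it joins and aligned with the legs' outer faces on the other axis.


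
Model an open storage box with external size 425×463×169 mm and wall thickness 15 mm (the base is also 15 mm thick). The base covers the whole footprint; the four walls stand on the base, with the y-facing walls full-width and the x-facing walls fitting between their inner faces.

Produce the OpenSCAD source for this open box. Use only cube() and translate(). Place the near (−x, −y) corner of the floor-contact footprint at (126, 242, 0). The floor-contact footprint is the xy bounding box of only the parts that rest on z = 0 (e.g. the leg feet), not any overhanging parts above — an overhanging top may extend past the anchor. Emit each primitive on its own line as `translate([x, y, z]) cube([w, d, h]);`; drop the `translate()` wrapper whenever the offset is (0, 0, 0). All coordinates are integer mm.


translate([126, 242, 0]) cube([425, 463, 15]);
translate([126, 242, 15]) cube([425, 15, 154]);
translate([126, 690, 15]) cube([425, 15, 154]);
translate([126, 257, 15]) cube([15, 433, 154]);
translate([536, 257, 15]) cube([15, 433, 154]);


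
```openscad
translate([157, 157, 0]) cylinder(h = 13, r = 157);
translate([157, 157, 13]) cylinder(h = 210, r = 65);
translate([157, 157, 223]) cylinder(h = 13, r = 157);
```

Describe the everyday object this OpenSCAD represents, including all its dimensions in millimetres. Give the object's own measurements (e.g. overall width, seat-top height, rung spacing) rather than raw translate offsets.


A spool: two coaxial disc flanges of radius 157 mm and thickness 13 mm, joined by a core cylinder of radius 65 mm and height 210 mm. The lower flange rests on z = 0 and the three cylinders share a vertical axis.


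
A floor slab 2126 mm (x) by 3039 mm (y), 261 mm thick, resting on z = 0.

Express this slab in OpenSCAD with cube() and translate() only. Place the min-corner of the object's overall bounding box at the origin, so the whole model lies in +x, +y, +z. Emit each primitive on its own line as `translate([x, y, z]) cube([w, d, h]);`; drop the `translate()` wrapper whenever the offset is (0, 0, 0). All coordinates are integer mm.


cube([2126, 3039, 261]);


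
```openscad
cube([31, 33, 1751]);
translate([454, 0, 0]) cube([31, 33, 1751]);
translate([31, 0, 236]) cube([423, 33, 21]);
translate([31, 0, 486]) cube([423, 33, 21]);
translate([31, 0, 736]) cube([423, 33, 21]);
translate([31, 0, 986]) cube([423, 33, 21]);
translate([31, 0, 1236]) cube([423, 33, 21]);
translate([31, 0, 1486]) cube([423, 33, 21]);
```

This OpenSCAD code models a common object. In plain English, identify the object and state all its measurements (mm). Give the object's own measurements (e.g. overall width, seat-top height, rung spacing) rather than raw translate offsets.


A straight ladder. Two 31×33 mm vertical rails, 1751 mm tall, stand 485 mm apart (outside-to-outside) with their front faces coplanar on the −y side. 6 rungs, each 33 mm deep and 21 mm tall, span between the inner faces of the rails, front faces flush with the rails. The lowest rung's underside is at z = 236 mm and rungs are spaced 250 mm apart (underside to underside).


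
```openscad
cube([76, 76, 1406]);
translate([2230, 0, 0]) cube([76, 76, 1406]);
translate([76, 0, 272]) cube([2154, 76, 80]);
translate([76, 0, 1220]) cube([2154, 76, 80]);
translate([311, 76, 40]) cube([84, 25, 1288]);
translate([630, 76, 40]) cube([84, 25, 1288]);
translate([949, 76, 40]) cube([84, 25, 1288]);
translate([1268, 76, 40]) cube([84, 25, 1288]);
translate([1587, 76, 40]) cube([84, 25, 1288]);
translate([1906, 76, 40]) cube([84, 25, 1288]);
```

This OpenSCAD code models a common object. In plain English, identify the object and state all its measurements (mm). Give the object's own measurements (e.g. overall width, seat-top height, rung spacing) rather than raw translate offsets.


A fence section. Two 76×76 mm posts, 1406 mm tall, stand on the floor with a clear span of 2154 mm between their inner faces. Two horizontal rails of 76×80 mm section span the gap between the posts with their undersides at z = 272 mm and z = 1220 mm, flush with the posts' −y face. 6 pickets, each 84 mm wide, 25 mm thick and 1288 mm tall, are fixed to the +y face of the rails with their bottoms at z = 40 mm, spaced across the span with a 235 mm gap after the −x post and between neighbouring pickets, with 240 mm left before the +x post.


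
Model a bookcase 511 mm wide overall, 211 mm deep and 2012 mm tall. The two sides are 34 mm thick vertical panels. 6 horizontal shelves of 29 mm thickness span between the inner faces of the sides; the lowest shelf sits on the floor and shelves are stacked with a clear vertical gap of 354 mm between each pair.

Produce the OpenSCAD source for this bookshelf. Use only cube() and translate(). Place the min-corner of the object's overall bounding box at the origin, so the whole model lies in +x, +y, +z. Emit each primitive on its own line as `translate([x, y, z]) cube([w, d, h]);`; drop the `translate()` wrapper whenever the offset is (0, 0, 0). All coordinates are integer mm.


cube([34, 211, 2012]);
translate([477, 0, 0]) cube([34, 211, 2012]);
translate([34, 0, 0]) cube([443, 211, 29]);
translate([34, 0, 383]) cube([443, 211, 29]);
translate([34, 0, 766]) cube([443, 211, 29]);
translate([34, 0, 1149]) cube([443, 211, 29]);
translate([34, 0, 1532]) cube([443, 211, 29]);
translate([34, 0, 1915]) cube([443, 211, 29]);


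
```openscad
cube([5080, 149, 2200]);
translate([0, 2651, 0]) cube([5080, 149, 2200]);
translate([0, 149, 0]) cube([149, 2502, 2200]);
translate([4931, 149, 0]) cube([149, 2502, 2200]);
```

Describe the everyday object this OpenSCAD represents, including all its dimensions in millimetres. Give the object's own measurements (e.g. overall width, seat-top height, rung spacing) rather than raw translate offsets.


The wall frame of a small rectangular building: four walls, each 2200 mm tall and 149 mm thick, enclosing a footprint 5080 mm (x) by 2800 mm (y) outside-to-outside, with no floor or roof. The front and back walls (the −y and +y sides) span the full width; the two side walls fit between them.


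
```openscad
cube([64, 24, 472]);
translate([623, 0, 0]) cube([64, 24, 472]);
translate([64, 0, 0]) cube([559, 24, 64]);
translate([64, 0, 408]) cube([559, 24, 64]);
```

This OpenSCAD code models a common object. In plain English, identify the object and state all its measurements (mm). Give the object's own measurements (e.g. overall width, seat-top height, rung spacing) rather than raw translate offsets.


A rectangular picture frame lying in the x–z plane (depth along y). The opening is 559 mm wide (x) by 344 mm tall (z), surrounded by a border 64 mm wide on all four sides. The frame is 24 mm deep and is made of two full-height vertical stiles with two horizontal rails fitted between them.


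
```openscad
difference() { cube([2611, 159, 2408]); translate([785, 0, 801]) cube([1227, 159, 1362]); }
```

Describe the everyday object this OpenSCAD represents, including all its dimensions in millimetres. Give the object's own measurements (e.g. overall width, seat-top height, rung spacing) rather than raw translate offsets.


A wall 2611 mm long (x), 159 mm thick (y), 2408 mm tall, with a rectangular window opening cut through it. The opening is 1227 mm wide and 1362 mm tall; its sill is at z = 801 mm and its near (−x) edge is 785 mm from the wall's −x end. The opening passes through the full wall thickness.


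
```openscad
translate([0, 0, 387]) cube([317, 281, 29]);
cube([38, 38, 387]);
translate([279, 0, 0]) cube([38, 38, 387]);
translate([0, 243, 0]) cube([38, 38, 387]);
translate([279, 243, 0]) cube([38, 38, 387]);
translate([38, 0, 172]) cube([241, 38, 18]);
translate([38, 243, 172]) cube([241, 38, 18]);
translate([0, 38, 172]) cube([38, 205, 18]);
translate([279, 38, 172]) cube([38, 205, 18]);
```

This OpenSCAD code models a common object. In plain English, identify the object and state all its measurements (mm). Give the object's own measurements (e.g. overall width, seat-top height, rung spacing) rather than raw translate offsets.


A four-legged stool. The seat is a 317×281×29 mm slab whose top surface is at z = 416 mm; four square legs, each 38×38 mm in cross-section, run from the floor (z = 0) to the underside of the seat, each flush with a corner of the seat. Four stretchers, 38 mm wide and 18 mm tall, connect adjacent legs with their undersides at z = 172 mm, each running between the inner faces of the legs it joins and aligned with the legs' outer faces on the other axis.


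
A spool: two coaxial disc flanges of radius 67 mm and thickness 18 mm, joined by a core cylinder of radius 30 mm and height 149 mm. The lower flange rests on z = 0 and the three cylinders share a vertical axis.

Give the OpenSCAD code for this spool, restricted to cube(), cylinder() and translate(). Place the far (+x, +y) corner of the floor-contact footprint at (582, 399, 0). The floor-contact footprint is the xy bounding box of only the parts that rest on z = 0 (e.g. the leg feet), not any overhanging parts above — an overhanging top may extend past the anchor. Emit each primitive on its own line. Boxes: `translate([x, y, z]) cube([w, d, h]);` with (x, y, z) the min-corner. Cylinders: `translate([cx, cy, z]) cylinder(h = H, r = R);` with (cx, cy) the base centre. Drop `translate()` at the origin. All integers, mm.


translate([515, 332, 0]) cylinder(h = 18, r = 67);
translate([515, 332, 18]) cylinder(h = 149, r = 30);
translate([515, 332, 167]) cylinder(h = 18, r = 67);


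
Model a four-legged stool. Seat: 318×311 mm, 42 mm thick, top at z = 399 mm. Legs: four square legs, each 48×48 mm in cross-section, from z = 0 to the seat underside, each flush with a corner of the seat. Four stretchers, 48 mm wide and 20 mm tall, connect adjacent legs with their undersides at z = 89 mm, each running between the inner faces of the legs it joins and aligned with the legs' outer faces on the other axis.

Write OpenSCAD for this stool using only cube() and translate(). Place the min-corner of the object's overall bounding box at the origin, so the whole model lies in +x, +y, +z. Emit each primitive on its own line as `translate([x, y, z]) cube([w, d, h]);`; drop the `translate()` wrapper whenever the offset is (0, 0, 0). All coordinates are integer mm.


translate([0, 0, 357]) cube([318, 311, 42]);
cube([48, 48, 357]);
translate([270, 0, 0]) cube([48, 48, 357]);
translate([0, 263, 0]) cube([48, 48, 357]);
translate([270, 263, 0]) cube([48, 48, 357]);
translate([48, 0, 89]) cube([222, 48, 20]);
translate([48, 263, 89]) cube([222, 48, 20]);
translate([0, 48, 89]) cube([48, 215, 20]);
translate([270, 48, 89]) cube([48, 215, 20]);


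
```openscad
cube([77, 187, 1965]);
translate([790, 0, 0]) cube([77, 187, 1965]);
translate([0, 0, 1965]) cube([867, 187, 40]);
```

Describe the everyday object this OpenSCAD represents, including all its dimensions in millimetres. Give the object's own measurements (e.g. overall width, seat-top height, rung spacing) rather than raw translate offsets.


A door frame. The clear opening is 713 mm wide and 1965 mm high. Two 77 mm wide jambs, 187 mm deep, stand either side of the opening from the floor to the top of the opening. A 40 mm thick head sits across the top of both jambs, spanning the full outside width of the frame.


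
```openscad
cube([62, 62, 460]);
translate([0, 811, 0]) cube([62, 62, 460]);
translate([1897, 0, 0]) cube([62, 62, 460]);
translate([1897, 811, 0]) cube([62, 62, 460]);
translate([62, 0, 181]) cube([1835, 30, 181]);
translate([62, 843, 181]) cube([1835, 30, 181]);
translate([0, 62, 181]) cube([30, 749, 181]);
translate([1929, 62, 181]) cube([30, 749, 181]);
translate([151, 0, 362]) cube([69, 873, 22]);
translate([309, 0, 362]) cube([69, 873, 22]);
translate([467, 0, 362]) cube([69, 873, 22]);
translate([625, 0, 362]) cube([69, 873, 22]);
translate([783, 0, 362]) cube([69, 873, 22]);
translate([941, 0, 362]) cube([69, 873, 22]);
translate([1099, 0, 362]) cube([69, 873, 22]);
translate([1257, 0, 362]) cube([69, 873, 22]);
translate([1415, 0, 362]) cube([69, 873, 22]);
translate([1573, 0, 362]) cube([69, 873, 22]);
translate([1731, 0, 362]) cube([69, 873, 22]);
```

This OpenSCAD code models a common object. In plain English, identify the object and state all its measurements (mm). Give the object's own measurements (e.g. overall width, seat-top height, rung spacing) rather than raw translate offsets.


A bed frame 1959 mm long (x) by 873 mm wide (y). Four 62×62 mm corner posts, 460 mm tall, at the corners of the footprint. Four rails of 30 mm thickness and 181 mm height run between adjacent posts with their undersides at z = 181 mm, their outer faces flush with the outside of the frame (the two x-running rails run between the posts' inner faces; the two y-running rails run between the posts' inner faces). 11 slats, each 69 mm wide (x) and 22 mm thick, lie across the top of the two x-running rails, running the full 873 mm width of the frame in y; along x they sit between the end posts with a 89 mm gap after the −x posts and between neighbouring slats, leaving 97 mm before the +x posts.


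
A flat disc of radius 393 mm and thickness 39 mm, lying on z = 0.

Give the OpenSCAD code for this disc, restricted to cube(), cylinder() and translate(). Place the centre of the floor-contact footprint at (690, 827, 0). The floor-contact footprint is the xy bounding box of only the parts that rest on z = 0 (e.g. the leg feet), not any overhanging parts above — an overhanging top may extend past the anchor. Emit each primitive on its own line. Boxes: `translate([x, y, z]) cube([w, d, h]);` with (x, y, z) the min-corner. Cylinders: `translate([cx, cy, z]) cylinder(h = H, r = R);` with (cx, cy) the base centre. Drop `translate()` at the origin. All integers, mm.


translate([690, 827, 0]) cylinder(h = 39, r = 393);


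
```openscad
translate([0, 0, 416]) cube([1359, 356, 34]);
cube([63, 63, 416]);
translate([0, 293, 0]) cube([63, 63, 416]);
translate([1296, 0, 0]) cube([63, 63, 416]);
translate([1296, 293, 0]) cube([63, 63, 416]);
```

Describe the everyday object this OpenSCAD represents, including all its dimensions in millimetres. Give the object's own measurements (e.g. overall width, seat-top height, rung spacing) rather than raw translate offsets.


A bench: a 1359×356 mm seat slab, 34 mm thick, top at z = 450 mm, on four 63×63 mm square legs flush with the seat corners and standing on z = 0.


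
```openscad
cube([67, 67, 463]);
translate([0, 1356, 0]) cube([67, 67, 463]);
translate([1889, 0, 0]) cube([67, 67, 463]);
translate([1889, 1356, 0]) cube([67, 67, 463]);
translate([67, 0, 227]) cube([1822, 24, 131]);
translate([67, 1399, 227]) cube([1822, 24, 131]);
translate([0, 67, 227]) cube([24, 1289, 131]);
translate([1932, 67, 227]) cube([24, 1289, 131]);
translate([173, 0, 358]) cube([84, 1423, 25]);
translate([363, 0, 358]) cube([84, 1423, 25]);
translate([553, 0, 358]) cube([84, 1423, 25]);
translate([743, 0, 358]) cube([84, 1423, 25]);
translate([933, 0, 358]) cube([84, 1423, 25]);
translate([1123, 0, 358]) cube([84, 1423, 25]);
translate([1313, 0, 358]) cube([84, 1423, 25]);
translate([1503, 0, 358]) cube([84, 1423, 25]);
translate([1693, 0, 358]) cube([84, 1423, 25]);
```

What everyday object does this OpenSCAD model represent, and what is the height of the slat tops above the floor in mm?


A bed frame. The slat-top height is 383 mm.

Four posts, four rails, and a row of slats — a bed frame. Slats sit on the rails at z = 227 + 131 = 358; with slat thickness 25, the top is 383 mm.


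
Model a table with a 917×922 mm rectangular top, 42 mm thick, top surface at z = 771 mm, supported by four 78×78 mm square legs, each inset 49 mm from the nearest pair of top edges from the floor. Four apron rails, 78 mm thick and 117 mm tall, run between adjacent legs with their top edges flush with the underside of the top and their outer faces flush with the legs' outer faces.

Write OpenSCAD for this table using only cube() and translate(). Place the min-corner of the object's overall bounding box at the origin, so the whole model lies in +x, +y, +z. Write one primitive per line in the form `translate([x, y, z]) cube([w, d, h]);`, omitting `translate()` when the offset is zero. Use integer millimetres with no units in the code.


translate([0, 0, 729]) cube([917, 922, 42]);
translate([49, 49, 0]) cube([78, 78, 729]);
translate([790, 49, 0]) cube([78, 78, 729]);
translate([49, 795, 0]) cube([78, 78, 729]);
translate([790, 795, 0]) cube([78, 78, 729]);
translate([127, 49, 612]) cube([663, 78, 117]);
translate([127, 795, 612]) cube([663, 78, 117]);
translate([49, 127, 612]) cube([78, 668, 117]);
translate([790, 127, 612]) cube([78, 668, 117]);


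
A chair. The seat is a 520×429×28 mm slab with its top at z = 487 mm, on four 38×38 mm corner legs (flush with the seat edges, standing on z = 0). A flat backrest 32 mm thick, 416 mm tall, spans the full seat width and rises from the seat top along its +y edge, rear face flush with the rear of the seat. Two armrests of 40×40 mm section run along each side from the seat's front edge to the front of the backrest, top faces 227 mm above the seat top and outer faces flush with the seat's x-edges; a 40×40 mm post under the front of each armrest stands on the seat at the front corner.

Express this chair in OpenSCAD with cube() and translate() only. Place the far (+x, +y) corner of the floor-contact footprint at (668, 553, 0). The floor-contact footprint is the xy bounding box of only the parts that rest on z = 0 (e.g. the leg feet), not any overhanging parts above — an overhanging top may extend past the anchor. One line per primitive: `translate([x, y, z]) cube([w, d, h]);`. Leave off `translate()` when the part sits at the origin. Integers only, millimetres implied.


translate([148, 124, 459]) cube([520, 429, 28]);
translate([148, 124, 0]) cube([38, 38, 459]);
translate([630, 124, 0]) cube([38, 38, 459]);
translate([148, 515, 0]) cube([38, 38, 459]);
translate([630, 515, 0]) cube([38, 38, 459]);
translate([148, 521, 487]) cube([520, 32, 416]);
translate([148, 124, 674]) cube([40, 397, 40]);
translate([628, 124, 674]) cube([40, 397, 40]);
translate([148, 124, 487]) cube([40, 40, 187]);
translate([628, 124, 487]) cube([40, 40, 187]);


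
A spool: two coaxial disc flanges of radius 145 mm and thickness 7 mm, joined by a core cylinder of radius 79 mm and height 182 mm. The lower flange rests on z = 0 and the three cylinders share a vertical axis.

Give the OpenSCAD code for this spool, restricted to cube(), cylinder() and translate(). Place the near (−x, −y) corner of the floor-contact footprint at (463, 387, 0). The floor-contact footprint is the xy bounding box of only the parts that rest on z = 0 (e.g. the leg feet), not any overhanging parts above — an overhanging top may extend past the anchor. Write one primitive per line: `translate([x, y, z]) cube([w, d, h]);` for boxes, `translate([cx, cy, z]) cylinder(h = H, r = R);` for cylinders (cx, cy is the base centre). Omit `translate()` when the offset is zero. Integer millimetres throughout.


translate([608, 532, 0]) cylinder(h = 7, r = 145);
translate([608, 532, 7]) cylinder(h = 182, r = 79);
translate([608, 532, 189]) cylinder(h = 7, r = 145);


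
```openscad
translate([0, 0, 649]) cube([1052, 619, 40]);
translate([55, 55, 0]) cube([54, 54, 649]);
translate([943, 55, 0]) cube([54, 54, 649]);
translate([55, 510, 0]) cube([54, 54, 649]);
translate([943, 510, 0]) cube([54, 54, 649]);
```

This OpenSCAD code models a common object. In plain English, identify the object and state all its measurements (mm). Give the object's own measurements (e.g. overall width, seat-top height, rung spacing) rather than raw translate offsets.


A rectangular dining table. The top is 1052×619×40 mm with its upper surface at z = 689 mm. It stands on four 54×54 mm square legs, each inset 55 mm from the nearest pair of top edges, running from the floor to the underside of the top.


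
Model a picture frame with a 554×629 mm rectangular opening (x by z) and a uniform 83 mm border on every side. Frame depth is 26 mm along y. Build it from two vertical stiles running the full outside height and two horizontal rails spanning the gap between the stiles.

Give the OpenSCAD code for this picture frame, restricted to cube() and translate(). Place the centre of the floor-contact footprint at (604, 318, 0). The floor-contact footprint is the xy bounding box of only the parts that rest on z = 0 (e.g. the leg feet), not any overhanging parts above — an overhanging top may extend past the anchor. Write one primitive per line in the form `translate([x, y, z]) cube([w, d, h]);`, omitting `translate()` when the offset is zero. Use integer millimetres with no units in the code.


translate([244, 305, 0]) cube([83, 26, 795]);
translate([881, 305, 0]) cube([83, 26, 795]);
translate([327, 305, 0]) cube([554, 26, 83]);
translate([327, 305, 712]) cube([554, 26, 83]);
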